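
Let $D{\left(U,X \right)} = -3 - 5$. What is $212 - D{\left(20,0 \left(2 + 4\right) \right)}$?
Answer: $220$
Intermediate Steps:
$D{\left(U,X \right)} = -8$ ($D{\left(U,X \right)} = -3 - 5 = -8$)
$212 - D{\left(20,0 \left(2 + 4\right) \right)} = 212 - -8 = 212 + 8 = 220$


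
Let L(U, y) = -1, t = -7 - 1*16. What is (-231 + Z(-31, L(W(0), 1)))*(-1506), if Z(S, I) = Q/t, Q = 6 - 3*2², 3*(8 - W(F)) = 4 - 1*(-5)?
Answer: 7992342/23 ≈ 3.4749e+5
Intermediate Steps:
t = -23 (t = -7 - 16 = -23)
W(F) = 5 (W(F) = 8 - (4 - 1*(-5))/3 = 8 - (4 + 5)/3 = 8 - ⅓*9 = 8 - 3 = 5)
Q = -6 (Q = 6 - 3*4 = 6 - 12 = -6)
Z(S, I) = 6/23 (Z(S, I) = -6/(-23) = -6*(-1/23) = 6/23)
(-231 + Z(-31, L(W(0), 1)))*(-1506) = (-231 + 6/23)*(-1506) = -5307/23*(-1506) = 7992342/23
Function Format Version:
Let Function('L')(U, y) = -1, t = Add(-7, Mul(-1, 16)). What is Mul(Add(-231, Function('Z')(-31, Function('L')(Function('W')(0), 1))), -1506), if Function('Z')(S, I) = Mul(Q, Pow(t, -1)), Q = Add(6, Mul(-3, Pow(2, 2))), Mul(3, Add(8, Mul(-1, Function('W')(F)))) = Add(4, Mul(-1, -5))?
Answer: Rational(7992342, 23) ≈ 3.4749e+5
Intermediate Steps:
t = -23 (t = Add(-7, -16) = -23)
Function('W')(F) = 5 (Function('W')(F) = Add(8, Mul(Rational(-1, 3), Add(4, Mul(-1, -5)))) = Add(8, Mul(Rational(-1, 3), Add(4, 5))) = Add(8, Mul(Rational(-1, 3), 9)) = Add(8, -3) = 5)
Q = -6 (Q = Add(6, Mul(-3, 4)) = Add(6, -12) = -6)
Function('Z')(S, I) = Rational(6, 23) (Function('Z')(S, I) = Mul(-6, Pow(-23, -1)) = Mul(-6, Rational(-1, 23)) = Rational(6, 23))
Mul(Add(-231, Function('Z')(-31, Function('L')(Function('W')(0), 1))), -1506) = Mul(Add(-231, Rational(6, 23)), -1506) = Mul(Rational(-5307, 23), -1506) = Rational(7992342, 23)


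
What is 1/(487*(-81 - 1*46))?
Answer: -1/61849 ≈ -1.6168e-5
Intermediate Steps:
1/(487*(-81 - 1*46)) = 1/(487*(-81 - 46)) = 1/(487*(-127)) = 1/(-61849) = -1/61849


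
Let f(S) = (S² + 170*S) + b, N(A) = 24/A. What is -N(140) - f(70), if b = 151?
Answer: -593291/35 ≈ -16951.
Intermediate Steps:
f(S) = 151 + S² + 170*S (f(S) = (S² + 170*S) + 151 = 151 + S² + 170*S)
-N(140) - f(70) = -24/140 - (151 + 70² + 170*70) = -24/140 - (151 + 4900 + 11900) = -1*6/35 - 1*16951 = -6/35 - 16951 = -593291/35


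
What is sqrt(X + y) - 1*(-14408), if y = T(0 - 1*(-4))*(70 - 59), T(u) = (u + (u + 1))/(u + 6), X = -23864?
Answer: 14408 + I*sqrt(2385410)/10 ≈ 14408.0 + 154.45*I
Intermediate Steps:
T(u) = (1 + 2*u)/(6 + u) (T(u) = (u + (1 + u))/(6 + u) = (1 + 2*u)/(6 + u))
y = 99/10 (y = ((1 + 2*(0 - 1*(-4)))/(6 + (0 - 1*(-4))))*(70 - 59) = ((1 + 2*(0 + 4))/(6 + (0 + 4)))*11 = ((1 + 2*4)/(6 + 4))*11 = ((1 + 8)/10)*11 = ((1/10)*9)*11 = (9/10)*11 = 99/10 ≈ 9.9000)
sqrt(X + y) - 1*(-14408) = sqrt(-23864 + 99/10) - 1*(-14408) = sqrt(-238541/10) + 14408 = I*sqrt(2385410)/10 + 14408 = 14408 + I*sqrt(2385410)/10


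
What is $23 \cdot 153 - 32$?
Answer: $3487$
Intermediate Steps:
$23 \cdot 153 - 32 = 3519 - 32 = 3487$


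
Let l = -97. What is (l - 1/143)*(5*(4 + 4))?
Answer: -554880/143 ≈ -3880.3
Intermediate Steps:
(l - 1/143)*(5*(4 + 4)) = (-97 - 1/143)*(5*(4 + 4)) = (-97 - 1*1/143)*(5*8) = (-97 - 1/143)*40 = -13872/143*40 = -554880/143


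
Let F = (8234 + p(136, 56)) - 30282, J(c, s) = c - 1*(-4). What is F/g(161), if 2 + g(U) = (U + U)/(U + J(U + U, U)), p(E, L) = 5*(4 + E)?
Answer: 2599119/163 ≈ 15946.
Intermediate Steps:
p(E, L) = 20 + 5*E
J(c, s) = 4 + c (J(c, s) = c + 4 = 4 + c)
g(U) = -2 + 2*U/(4 + 3*U) (g(U) = -2 + (U + U)/(U + (4 + (U + U))) = -2 + (2*U)/(U + (4 + 2*U)) = -2 + (2*U)/(4 + 3*U) = -2 + 2*U/(4 + 3*U))
F = -21348 (F = (8234 + (20 + 5*136)) - 30282 = (8234 + (20 + 680)) - 30282 = (8234 + 700) - 30282 = 8934 - 30282 = -21348)
F/g(161) = -21348*(4 + 3*161)/(4*(-2 - 1*161)) = -21348*(4 + 483)/(4*(-2 - 161)) = -21348/(4*(-163)/487) = -21348/(4*(1/487)*(-163)) = -21348/(-652/487) = -21348*(-487/652) = 2599119/163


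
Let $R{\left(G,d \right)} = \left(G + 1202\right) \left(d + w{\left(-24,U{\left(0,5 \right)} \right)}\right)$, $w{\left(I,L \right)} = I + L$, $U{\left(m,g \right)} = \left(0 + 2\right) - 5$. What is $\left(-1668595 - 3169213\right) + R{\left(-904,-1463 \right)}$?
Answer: $-5281828$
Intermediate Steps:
$U{\left(m,g \right)} = -3$ ($U{\left(m,g \right)} = 2 - 5 = -3$)
$R{\left(G,d \right)} = \left(-27 + d\right) \left(1202 + G\right)$ ($R{\left(G,d \right)} = \left(G + 1202\right) \left(d - 27\right) = \left(1202 + G\right) \left(d - 27\right) = \left(1202 + G\right) \left(-27 + d\right) = \left(-27 + d\right) \left(1202 + G\right)$)
$\left(-1668595 - 3169213\right) + R{\left(-904,-1463 \right)} = \left(-1668595 - 3169213\right) - 444020 = -4837808 + \left(-32454 + 24408 - 1758526 + 1322552\right) = -4837808 - 444020 = -5281828$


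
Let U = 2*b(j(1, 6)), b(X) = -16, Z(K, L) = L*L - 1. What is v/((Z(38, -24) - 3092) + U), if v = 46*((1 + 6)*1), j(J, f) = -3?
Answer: -322/2549 ≈ -0.12632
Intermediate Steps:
Z(K, L) = -1 + L² (Z(K, L) = L² - 1 = -1 + L²)
U = -32 (U = 2*(-16) = -32)
v = 322 (v = 46*(7*1) = 46*7 = 322)
v/((Z(38, -24) - 3092) + U) = 322/(((-1 + (-24)²) - 3092) - 32) = 322/(((-1 + 576) - 3092) - 32) = 322/((575 - 3092) - 32) = 322/(-2517 - 32) = 322/(-2549) = 322*(-1/2549) = -322/2549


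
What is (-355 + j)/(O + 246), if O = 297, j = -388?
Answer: -743/543 ≈ -1.3683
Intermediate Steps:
(-355 + j)/(O + 246) = (-355 - 388)/(297 + 246) = -743/543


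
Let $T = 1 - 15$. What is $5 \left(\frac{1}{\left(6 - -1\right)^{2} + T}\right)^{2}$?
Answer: $\frac{1}{245} \approx 0.0040816$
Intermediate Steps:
$T = -14$ ($T = 1 - 15 = -14$)
$5 \left(\frac{1}{\left(6 - -1\right)^{2} + T}\right)^{2} = 5 \left(\frac{1}{\left(6 - -1\right)^{2} - 14}\right)^{2} = 5 \left(\frac{1}{\left(6 + 1\right)^{2} - 14}\right)^{2} = 5 \left(\frac{1}{7^{2} - 14}\right)^{2} = 5 \left(\frac{1}{49 - 14}\right)^{2} = 5 \left(\frac{1}{35}\right)^{2} = \frac{5}{1225} = 5 \cdot \frac{1}{1225} = \frac{1}{245}$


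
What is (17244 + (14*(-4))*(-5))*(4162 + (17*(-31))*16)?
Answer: -74827480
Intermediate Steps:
(17244 + (14*(-4))*(-5))*(4162 + (17*(-31))*16) = (17244 - 56*(-5))*(4162 - 527*16) = (17244 + 280)*(4162 - 8432) = 17524*(-4270) = -74827480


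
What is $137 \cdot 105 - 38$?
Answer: $14347$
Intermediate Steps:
$137 \cdot 105 - 38 = 14385 - 38 = 14347$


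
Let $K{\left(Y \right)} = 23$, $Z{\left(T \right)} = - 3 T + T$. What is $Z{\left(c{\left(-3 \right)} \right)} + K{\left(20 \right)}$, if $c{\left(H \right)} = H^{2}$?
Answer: $5$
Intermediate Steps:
$Z{\left(T \right)} = - 2 T$
$Z{\left(c{\left(-3 \right)} \right)} + K{\left(20 \right)} = - 2 \left(-3\right)^{2} + 23 = \left(-2\right) 9 + 23 = -18 + 23 = 5$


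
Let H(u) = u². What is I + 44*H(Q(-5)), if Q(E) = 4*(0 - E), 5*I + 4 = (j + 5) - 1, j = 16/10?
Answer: 440008/25 ≈ 17600.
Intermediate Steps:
j = 8/5 (j = 16*(⅒) = 8/5 ≈ 1.6000)
I = 8/25 (I = -⅘ + ((8/5 + 5) - 1)/5 = -⅘ + (33/5 - 1)/5 = -⅘ + (⅕)*(28/5) = -⅘ + 28/25 = 8/25 ≈ 0.32000)
Q(E) = -4*E (Q(E) = 4*(-E) = -4*E)
I + 44*H(Q(-5)) = 8/25 + 44*(-4*(-5))² = 8/25 + 44*20² = 8/25 + 44*400 = 8/25 + 17600 = 440008/25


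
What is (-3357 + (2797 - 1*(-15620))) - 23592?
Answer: -8532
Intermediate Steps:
(-3357 + (2797 - 1*(-15620))) - 23592 = (-3357 + (2797 + 15620)) - 23592 = (-3357 + 18417) - 23592 = 15060 - 23592 = -8532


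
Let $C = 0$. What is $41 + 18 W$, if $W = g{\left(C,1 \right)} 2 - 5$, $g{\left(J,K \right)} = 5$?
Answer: $131$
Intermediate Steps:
$W = 5$ ($W = 5 \cdot 2 - 5 = 10 - 5 = 5$)
$41 + 18 W = 41 + 18 \cdot 5 = 41 + 90 = 131$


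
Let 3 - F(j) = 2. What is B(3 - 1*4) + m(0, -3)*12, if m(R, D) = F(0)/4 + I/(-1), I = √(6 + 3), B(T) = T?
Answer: -34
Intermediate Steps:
F(j) = 1 (F(j) = 3 - 1*2 = 3 - 2 = 1)
I = 3 (I = √9 = 3)
m(R, D) = -11/4 (m(R, D) = 1/4 + 3/(-1) = 1*(¼) + 3*(-1) = ¼ - 3 = -11/4)
B(3 - 1*4) + m(0, -3)*12 = (3 - 1*4) - 11/4*12 = (3 - 4) - 33 = -1 - 33 = -34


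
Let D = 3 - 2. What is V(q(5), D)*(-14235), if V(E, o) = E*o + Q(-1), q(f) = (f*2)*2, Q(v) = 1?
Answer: -298935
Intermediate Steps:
D = 1
q(f) = 4*f (q(f) = (2*f)*2 = 4*f)
V(E, o) = 1 + E*o (V(E, o) = E*o + 1 = 1 + E*o)
V(q(5), D)*(-14235) = (1 + (4*5)*1)*(-14235) = (1 + 20*1)*(-14235) = (1 + 20)*(-14235) = 21*(-14235) = -298935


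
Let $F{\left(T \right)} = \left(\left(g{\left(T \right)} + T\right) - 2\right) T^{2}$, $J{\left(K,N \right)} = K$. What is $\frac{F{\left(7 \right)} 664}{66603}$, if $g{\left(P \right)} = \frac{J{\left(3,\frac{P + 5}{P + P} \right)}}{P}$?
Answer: $\frac{176624}{66603} \approx 2.6519$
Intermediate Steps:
$g{\left(P \right)} = \frac{3}{P}$
$F{\left(T \right)} = T^{2} \left(-2 + T + \frac{3}{T}\right)$ ($F{\left(T \right)} = \left(\left(\frac{3}{T} + T\right) - 2\right) T^{2} = \left(\left(T + \frac{3}{T}\right) - 2\right) T^{2} = \left(-2 + T + \frac{3}{T}\right) T^{2} = T^{2} \left(-2 + T + \frac{3}{T}\right)$)
$\frac{F{\left(7 \right)} 664}{66603} = \frac{7 \left(3 + 7 \left(-2 + 7\right)\right) 664}{66603} = 7 \left(3 + 7 \cdot 5\right) 664 \cdot \frac{1}{66603} = 7 \left(3 + 35\right) 664 \cdot \frac{1}{66603} = 7 \cdot 38 \cdot 664 \cdot \frac{1}{66603} = 266 \cdot 664 \cdot \frac{1}{66603} = 176624 \cdot \frac{1}{66603} = \frac{176624}{66603}$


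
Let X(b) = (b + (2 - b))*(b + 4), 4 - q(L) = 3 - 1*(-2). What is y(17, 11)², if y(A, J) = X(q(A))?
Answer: 36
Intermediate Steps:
q(L) = -1 (q(L) = 4 - (3 - 1*(-2)) = 4 - (3 + 2) = 4 - 1*5 = 4 - 5 = -1)
X(b) = 8 + 2*b (X(b) = 2*(4 + b) = 8 + 2*b)
y(A, J) = 6 (y(A, J) = 8 + 2*(-1) = 8 - 2 = 6)
y(17, 11)² = 6² = 36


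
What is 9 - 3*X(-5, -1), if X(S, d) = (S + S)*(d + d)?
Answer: -51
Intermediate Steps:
X(S, d) = 4*S*d (X(S, d) = (2*S)*(2*d) = 4*S*d)
9 - 3*X(-5, -1) = 9 - 12*(-5)*(-1) = 9 - 3*20 = 9 - 60 = -51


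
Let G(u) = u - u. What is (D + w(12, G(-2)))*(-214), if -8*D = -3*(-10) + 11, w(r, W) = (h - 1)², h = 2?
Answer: 3531/4 ≈ 882.75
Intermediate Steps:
G(u) = 0
w(r, W) = 1 (w(r, W) = (2 - 1)² = 1² = 1)
D = -41/8 (D = -(-3*(-10) + 11)/8 = -(30 + 11)/8 = -⅛*41 = -41/8 ≈ -5.1250)
(D + w(12, G(-2)))*(-214) = (-41/8 + 1)*(-214) = -33/8*(-214) = 3531/4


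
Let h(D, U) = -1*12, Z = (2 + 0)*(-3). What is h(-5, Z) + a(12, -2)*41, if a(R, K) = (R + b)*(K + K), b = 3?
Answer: -2472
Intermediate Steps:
Z = -6 (Z = 2*(-3) = -6)
h(D, U) = -12
a(R, K) = 2*K*(3 + R) (a(R, K) = (R + 3)*(K + K) = (3 + R)*(2*K) = 2*K*(3 + R))
h(-5, Z) + a(12, -2)*41 = -12 + (2*(-2)*(3 + 12))*41 = -12 + (2*(-2)*15)*41 = -12 - 60*41 = -12 - 2460 = -2472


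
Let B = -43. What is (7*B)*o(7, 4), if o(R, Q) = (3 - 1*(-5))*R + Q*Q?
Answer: -21672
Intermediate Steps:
o(R, Q) = Q**2 + 8*R (o(R, Q) = (3 + 5)*R + Q**2 = 8*R + Q**2 = Q**2 + 8*R)
(7*B)*o(7, 4) = (7*(-43))*(4**2 + 8*7) = -301*(16 + 56) = -301*72 = -21672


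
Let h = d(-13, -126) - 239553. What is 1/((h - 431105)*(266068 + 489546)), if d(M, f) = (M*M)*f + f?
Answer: -1/522943825892 ≈ -1.9123e-12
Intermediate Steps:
d(M, f) = f + f*M² (d(M, f) = M²*f + f = f*M² + f = f + f*M²)
h = -260973 (h = -126*(1 + (-13)²) - 239553 = -126*(1 + 169) - 239553 = -126*170 - 239553 = -21420 - 239553 = -260973)
1/((h - 431105)*(266068 + 489546)) = 1/((-260973 - 431105)*(266068 + 489546)) = 1/(-692078*755614) = 1/(-522943825892) = -1/522943825892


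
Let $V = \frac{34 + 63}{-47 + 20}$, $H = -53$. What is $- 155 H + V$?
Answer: $\frac{221708}{27} \approx 8211.4$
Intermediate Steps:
$V = - \frac{97}{27}$ ($V = \frac{97}{-27} = 97 \left(- \frac{1}{27}\right) = - \frac{97}{27} \approx -3.5926$)
$- 155 H + V = \left(-155\right) \left(-53\right) - \frac{97}{27} = 8215 - \frac{97}{27} = \frac{221708}{27}$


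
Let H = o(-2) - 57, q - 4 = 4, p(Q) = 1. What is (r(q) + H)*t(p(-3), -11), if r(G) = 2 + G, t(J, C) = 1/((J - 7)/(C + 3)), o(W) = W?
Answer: -196/3 ≈ -65.333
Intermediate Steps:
q = 8 (q = 4 + 4 = 8)
t(J, C) = (3 + C)/(-7 + J) (t(J, C) = 1/((-7 + J)/(3 + C)) = (3 + C)/(-7 + J))
H = -59 (H = -2 - 57 = -59)
(r(q) + H)*t(p(-3), -11) = ((2 + 8) - 59)*((3 - 11)/(-7 + 1)) = (10 - 59)*(-8/(-6)) = -(-49)*(-8)/6 = -49*4/3 = -196/3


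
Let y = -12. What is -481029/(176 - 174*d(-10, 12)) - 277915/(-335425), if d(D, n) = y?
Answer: -32143990553/151880440 ≈ -211.64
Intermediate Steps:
d(D, n) = -12
-481029/(176 - 174*d(-10, 12)) - 277915/(-335425) = -481029/(176 - 174*(-12)) - 277915/(-335425) = -481029/(176 + 2088) - 277915*(-1/335425) = -481029/2264 + 55583/67085 = -32143990553/151880440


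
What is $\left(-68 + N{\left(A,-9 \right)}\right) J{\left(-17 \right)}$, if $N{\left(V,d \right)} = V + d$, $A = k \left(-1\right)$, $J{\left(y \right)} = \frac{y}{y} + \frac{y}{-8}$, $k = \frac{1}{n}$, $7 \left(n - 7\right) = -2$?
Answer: $- \frac{45325}{188} \approx -241.09$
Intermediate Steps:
$n = \frac{47}{7}$ ($n = 7 + \frac{1}{7} \left(-2\right) = 7 - \frac{2}{7} = \frac{47}{7} \approx 6.7143$)
$k = \frac{7}{47}$ ($k = \frac{1}{\frac{47}{7}} = \frac{7}{47} \approx 0.14894$)
$J{\left(y \right)} = 1 - \frac{y}{8}$ ($J{\left(y \right)} = 1 + y \left(- \frac{1}{8}\right) = 1 - \frac{y}{8}$)
$A = - \frac{7}{47}$ ($A = \frac{7}{47} \left(-1\right) = - \frac{7}{47} \approx -0.14894$)
$\left(-68 + N{\left(A,-9 \right)}\right) J{\left(-17 \right)} = \left(-68 - \frac{430}{47}\right) \left(1 - - \frac{17}{8}\right) = \left(-68 - \frac{430}{47}\right) \left(1 + \frac{17}{8}\right) = \left(- \frac{3626}{47}\right) \frac{25}{8} = - \frac{45325}{188}$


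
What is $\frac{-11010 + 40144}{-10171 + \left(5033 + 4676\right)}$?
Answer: $- \frac{2081}{33} \approx -63.061$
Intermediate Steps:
$\frac{-11010 + 40144}{-10171 + \left(5033 + 4676\right)} = \frac{29134}{-10171 + 9709} = \frac{29134}{-462} = 29134 \left(- \frac{1}{462}\right) = - \frac{2081}{33}$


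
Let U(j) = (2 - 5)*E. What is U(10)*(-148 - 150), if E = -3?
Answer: -2682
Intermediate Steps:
U(j) = 9 (U(j) = (2 - 5)*(-3) = -3*(-3) = 9)
U(10)*(-148 - 150) = 9*(-148 - 150) = 9*(-298) = -2682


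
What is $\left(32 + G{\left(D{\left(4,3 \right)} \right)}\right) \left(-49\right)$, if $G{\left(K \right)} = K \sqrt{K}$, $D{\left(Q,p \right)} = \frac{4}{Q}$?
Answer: $-1617$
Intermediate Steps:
$G{\left(K \right)} = K^{\frac{3}{2}}$
$\left(32 + G{\left(D{\left(4,3 \right)} \right)}\right) \left(-49\right) = \left(32 + \left(\frac{4}{4}\right)^{\frac{3}{2}}\right) \left(-49\right) = \left(32 + \left(4 \cdot \frac{1}{4}\right)^{\frac{3}{2}}\right) \left(-49\right) = \left(32 + 1^{\frac{3}{2}}\right) \left(-49\right) = \left(32 + 1\right) \left(-49\right) = 33 \left(-49\right) = -1617$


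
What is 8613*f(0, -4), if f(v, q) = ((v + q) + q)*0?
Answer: 0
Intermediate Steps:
f(v, q) = 0 (f(v, q) = ((q + v) + q)*0 = (v + 2*q)*0 = 0)
8613*f(0, -4) = 8613*0 = 0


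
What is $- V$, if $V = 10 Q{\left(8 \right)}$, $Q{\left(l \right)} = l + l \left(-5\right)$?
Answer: $320$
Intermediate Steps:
$Q{\left(l \right)} = - 4 l$ ($Q{\left(l \right)} = l - 5 l = - 4 l$)
$V = -320$ ($V = 10 \left(\left(-4\right) 8\right) = 10 \left(-32\right) = -320$)
$- V = \left(-1\right) \left(-320\right) = 320$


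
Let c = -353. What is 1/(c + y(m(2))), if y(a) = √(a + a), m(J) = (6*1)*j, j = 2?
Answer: -353/124585 - 2*√6/124585 ≈ -0.0028727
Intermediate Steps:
m(J) = 12 (m(J) = (6*1)*2 = 6*2 = 12)
y(a) = √2*√a (y(a) = √(2*a) = √2*√a)
1/(c + y(m(2))) = 1/(-353 + √2*√12) = 1/(-353 + √2*(2*√3)) = 1/(-353 + 2*√6)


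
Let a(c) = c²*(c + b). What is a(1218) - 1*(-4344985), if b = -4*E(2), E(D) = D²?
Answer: 1787540833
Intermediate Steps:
b = -16 (b = -4*2² = -4*4 = -16)
a(c) = c²*(-16 + c) (a(c) = c²*(c - 16) = c²*(-16 + c))
a(1218) - 1*(-4344985) = 1218²*(-16 + 1218) - 1*(-4344985) = 1483524*1202 + 4344985 = 1783195848 + 4344985 = 1787540833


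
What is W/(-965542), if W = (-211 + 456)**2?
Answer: -60025/965542 ≈ -0.062167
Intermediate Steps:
W = 60025 (W = 245**2 = 60025)
W/(-965542) = 60025/(-965542) = 60025*(-1/965542) = -60025/965542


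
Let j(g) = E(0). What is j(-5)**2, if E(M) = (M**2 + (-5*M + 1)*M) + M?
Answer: 0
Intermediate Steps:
E(M) = M + M**2 + M*(1 - 5*M) (E(M) = (M**2 + (1 - 5*M)*M) + M = (M**2 + M*(1 - 5*M)) + M = M + M**2 + M*(1 - 5*M))
j(g) = 0 (j(g) = 2*0*(1 - 2*0) = 2*0*(1 + 0) = 2*0*1 = 0)
j(-5)**2 = 0**2 = 0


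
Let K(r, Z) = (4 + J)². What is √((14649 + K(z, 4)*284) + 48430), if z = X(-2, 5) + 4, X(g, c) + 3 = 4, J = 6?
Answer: √91479 ≈ 302.46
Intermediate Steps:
X(g, c) = 1 (X(g, c) = -3 + 4 = 1)
z = 5 (z = 1 + 4 = 5)
K(r, Z) = 100 (K(r, Z) = (4 + 6)² = 10² = 100)
√((14649 + K(z, 4)*284) + 48430) = √((14649 + 100*284) + 48430) = √((14649 + 28400) + 48430) = √(43049 + 48430) = √91479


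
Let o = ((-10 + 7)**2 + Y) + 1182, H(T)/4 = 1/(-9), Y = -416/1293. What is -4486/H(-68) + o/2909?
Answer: 75933189113/7522674 ≈ 10094.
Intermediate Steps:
Y = -416/1293 (Y = -416*1/1293 = -416/1293 ≈ -0.32173)
H(T) = -4/9 (H(T) = 4/(-9) = 4*(-1/9) = -4/9)
o = 1539547/1293 (o = ((-10 + 7)**2 - 416/1293) + 1182 = ((-3)**2 - 416/1293) + 1182 = (9 - 416/1293) + 1182 = 11221/1293 + 1182 = 1539547/1293 ≈ 1190.7)
-4486/H(-68) + o/2909 = -4486/(-4/9) + (1539547/1293)/2909 = -4486*(-9/4) + (1539547/1293)*(1/2909) = 20187/2 + 1539547/3761337 = 75933189113/7522674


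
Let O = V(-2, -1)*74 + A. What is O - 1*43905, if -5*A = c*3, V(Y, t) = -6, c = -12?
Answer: -221709/5 ≈ -44342.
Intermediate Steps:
A = 36/5 (A = -(-12)*3/5 = -⅕*(-36) = 36/5 ≈ 7.2000)
O = -2184/5 (O = -6*74 + 36/5 = -444 + 36/5 = -2184/5 ≈ -436.80)
O - 1*43905 = -2184/5 - 1*43905 = -2184/5 - 43905 = -221709/5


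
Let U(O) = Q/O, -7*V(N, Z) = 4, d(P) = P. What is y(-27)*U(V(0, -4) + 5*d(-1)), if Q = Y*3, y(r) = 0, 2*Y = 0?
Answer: 0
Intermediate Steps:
Y = 0 (Y = (½)*0 = 0)
V(N, Z) = -4/7 (V(N, Z) = -⅐*4 = -4/7)
Q = 0 (Q = 0*3 = 0)
U(O) = 0 (U(O) = 0/O = 0)
y(-27)*U(V(0, -4) + 5*d(-1)) = 0*0 = 0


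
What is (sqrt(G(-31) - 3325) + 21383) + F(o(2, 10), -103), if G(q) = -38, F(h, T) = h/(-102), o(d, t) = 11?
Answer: 2181055/102 + I*sqrt(3363) ≈ 21383.0 + 57.991*I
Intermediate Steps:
F(h, T) = -h/102 (F(h, T) = h*(-1/102) = -h/102)
(sqrt(G(-31) - 3325) + 21383) + F(o(2, 10), -103) = (sqrt(-38 - 3325) + 21383) - 1/102*11 = (sqrt(-3363) + 21383) - 11/102 = (I*sqrt(3363) + 21383) - 11/102 = (21383 + I*sqrt(3363)) - 11/102 = 2181055/102 + I*sqrt(3363)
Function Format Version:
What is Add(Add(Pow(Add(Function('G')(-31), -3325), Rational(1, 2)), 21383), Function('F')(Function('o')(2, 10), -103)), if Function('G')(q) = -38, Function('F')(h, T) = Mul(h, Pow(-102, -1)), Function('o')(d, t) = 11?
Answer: Add(Rational(2181055, 102), Mul(I, Pow(3363, Rational(1, 2)))) ≈ Add(21383., Mul(57.991, I))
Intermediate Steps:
Function('F')(h, T) = Mul(Rational(-1, 102), h) (Function('F')(h, T) = Mul(h, Rational(-1, 102)) = Mul(Rational(-1, 102), h))
Add(Add(Pow(Add(Function('G')(-31), -3325), Rational(1, 2)), 21383), Function('F')(Function('o')(2, 10), -103)) = Add(Add(Pow(Add(-38, -3325), Rational(1, 2)), 21383), Mul(Rational(-1, 102), 11)) = Add(Add(Pow(-3363, Rational(1, 2)), 21383), Rational(-11, 102)) = Add(Add(Mul(I, Pow(3363, Rational(1, 2))), 21383), Rational(-11, 102)) = Add(Add(21383, Mul(I, Pow(3363, Rational(1, 2)))), Rational(-11, 102)) = Add(Rational(2181055, 102), Mul(I, Pow(3363, Rational(1, 2))))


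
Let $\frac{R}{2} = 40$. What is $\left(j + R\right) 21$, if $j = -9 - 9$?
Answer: $1302$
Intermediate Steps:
$j = -18$ ($j = -9 - 9 = -18$)
$R = 80$ ($R = 2 \cdot 40 = 80$)
$\left(j + R\right) 21 = \left(-18 + 80\right) 21 = 62 \cdot 21 = 1302$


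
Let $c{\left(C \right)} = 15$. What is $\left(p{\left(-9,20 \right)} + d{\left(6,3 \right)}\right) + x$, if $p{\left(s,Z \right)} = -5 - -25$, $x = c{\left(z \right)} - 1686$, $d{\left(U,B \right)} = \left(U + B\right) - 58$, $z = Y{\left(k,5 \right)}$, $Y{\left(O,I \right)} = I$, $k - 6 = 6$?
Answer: $-1700$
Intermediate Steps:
$k = 12$ ($k = 6 + 6 = 12$)
$z = 5$
$d{\left(U,B \right)} = -58 + B + U$ ($d{\left(U,B \right)} = \left(B + U\right) - 58 = -58 + B + U$)
$x = -1671$ ($x = 15 - 1686 = -1671$)
$p{\left(s,Z \right)} = 20$ ($p{\left(s,Z \right)} = -5 + 25 = 20$)
$\left(p{\left(-9,20 \right)} + d{\left(6,3 \right)}\right) + x = \left(20 + \left(-58 + 3 + 6\right)\right) - 1671 = \left(20 - 49\right) - 1671 = -29 - 1671 = -1700$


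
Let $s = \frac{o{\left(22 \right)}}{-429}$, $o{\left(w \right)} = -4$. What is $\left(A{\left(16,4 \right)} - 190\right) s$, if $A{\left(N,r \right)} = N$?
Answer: $- \frac{232}{143} \approx -1.6224$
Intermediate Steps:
$s = \frac{4}{429}$ ($s = - \frac{4}{-429} = \left(-4\right) \left(- \frac{1}{429}\right) = \frac{4}{429} \approx 0.009324$)
$\left(A{\left(16,4 \right)} - 190\right) s = \left(16 - 190\right) \frac{4}{429} = \left(-174\right) \frac{4}{429} = - \frac{232}{143}$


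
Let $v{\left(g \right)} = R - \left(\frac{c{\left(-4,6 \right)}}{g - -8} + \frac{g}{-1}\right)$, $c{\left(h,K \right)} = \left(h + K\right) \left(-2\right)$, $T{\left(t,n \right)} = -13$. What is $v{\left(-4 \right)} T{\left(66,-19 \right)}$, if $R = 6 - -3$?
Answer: $-78$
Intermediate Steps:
$R = 9$ ($R = 6 + 3 = 9$)
$c{\left(h,K \right)} = - 2 K - 2 h$ ($c{\left(h,K \right)} = \left(K + h\right) \left(-2\right) = - 2 K - 2 h$)
$v{\left(g \right)} = 9 + g + \frac{4}{8 + g}$ ($v{\left(g \right)} = 9 - \left(\frac{\left(-2\right) 6 - -8}{g - -8} + \frac{g}{-1}\right) = 9 - \left(\frac{-12 + 8}{g + 8} + g \left(-1\right)\right) = 9 - \left(- \frac{4}{8 + g} - g\right) = 9 - \left(- g - \frac{4}{8 + g}\right) = 9 + \left(g + \frac{4}{8 + g}\right) = 9 + g + \frac{4}{8 + g}$)
$v{\left(-4 \right)} T{\left(66,-19 \right)} = \frac{76 + \left(-4\right)^{2} + 17 \left(-4\right)}{8 - 4} \left(-13\right) = \frac{76 + 16 - 68}{4} \left(-13\right) = \frac{1}{4} \cdot 24 \left(-13\right) = 6 \left(-13\right) = -78$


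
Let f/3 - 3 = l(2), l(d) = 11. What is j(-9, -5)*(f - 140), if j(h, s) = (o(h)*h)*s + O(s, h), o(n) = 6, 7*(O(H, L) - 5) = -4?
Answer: -26894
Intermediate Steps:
O(H, L) = 31/7 (O(H, L) = 5 + (⅐)*(-4) = 5 - 4/7 = 31/7)
f = 42 (f = 9 + 3*11 = 9 + 33 = 42)
j(h, s) = 31/7 + 6*h*s (j(h, s) = (6*h)*s + 31/7 = 6*h*s + 31/7 = 31/7 + 6*h*s)
j(-9, -5)*(f - 140) = (31/7 + 6*(-9)*(-5))*(42 - 140) = (31/7 + 270)*(-98) = (1921/7)*(-98) = -26894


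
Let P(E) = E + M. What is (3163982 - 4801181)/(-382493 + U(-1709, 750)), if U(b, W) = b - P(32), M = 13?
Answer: 1637199/384247 ≈ 4.2608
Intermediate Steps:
P(E) = 13 + E (P(E) = E + 13 = 13 + E)
U(b, W) = -45 + b (U(b, W) = b - (13 + 32) = b - 1*45 = b - 45 = -45 + b)
(3163982 - 4801181)/(-382493 + U(-1709, 750)) = (3163982 - 4801181)/(-382493 + (-45 - 1709)) = -1637199/(-382493 - 1754) = -1637199/(-384247) = -1637199*(-1/384247) = 1637199/384247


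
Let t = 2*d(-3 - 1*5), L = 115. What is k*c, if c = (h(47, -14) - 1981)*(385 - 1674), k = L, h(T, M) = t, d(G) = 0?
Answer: 293653535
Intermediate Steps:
t = 0 (t = 2*0 = 0)
h(T, M) = 0
k = 115
c = 2553509 (c = (0 - 1981)*(385 - 1674) = -1981*(-1289) = 2553509)
k*c = 115*2553509 = 293653535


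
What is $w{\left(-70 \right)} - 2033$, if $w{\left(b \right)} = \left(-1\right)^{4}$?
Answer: $-2032$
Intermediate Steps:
$w{\left(b \right)} = 1$
$w{\left(-70 \right)} - 2033 = 1 - 2033 = -2032$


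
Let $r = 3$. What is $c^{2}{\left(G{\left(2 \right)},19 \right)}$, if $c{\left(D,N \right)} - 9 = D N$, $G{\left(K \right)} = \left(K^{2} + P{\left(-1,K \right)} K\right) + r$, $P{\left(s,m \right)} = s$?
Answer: $10816$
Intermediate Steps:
$G{\left(K \right)} = 3 + K^{2} - K$ ($G{\left(K \right)} = \left(K^{2} - K\right) + 3 = 3 + K^{2} - K$)
$c{\left(D,N \right)} = 9 + D N$
$c^{2}{\left(G{\left(2 \right)},19 \right)} = \left(9 + \left(3 + 2^{2} - 2\right) 19\right)^{2} = \left(9 + \left(3 + 4 - 2\right) 19\right)^{2} = \left(9 + 5 \cdot 19\right)^{2} = \left(9 + 95\right)^{2} = 104^{2} = 10816$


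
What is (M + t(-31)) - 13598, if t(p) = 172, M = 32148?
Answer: 18722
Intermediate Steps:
(M + t(-31)) - 13598 = (32148 + 172) - 13598 = 32320 - 13598 = 18722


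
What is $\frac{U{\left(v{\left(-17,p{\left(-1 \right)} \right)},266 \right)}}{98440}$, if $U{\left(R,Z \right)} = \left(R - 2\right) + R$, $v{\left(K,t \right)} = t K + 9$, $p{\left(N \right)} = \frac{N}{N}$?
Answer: $- \frac{9}{49220} \approx -0.00018285$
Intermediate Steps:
$p{\left(N \right)} = 1$
$v{\left(K,t \right)} = 9 + K t$ ($v{\left(K,t \right)} = K t + 9 = 9 + K t$)
$U{\left(R,Z \right)} = -2 + 2 R$ ($U{\left(R,Z \right)} = \left(-2 + R\right) + R = -2 + 2 R$)
$\frac{U{\left(v{\left(-17,p{\left(-1 \right)} \right)},266 \right)}}{98440} = \frac{-2 + 2 \left(9 - 17\right)}{98440} = \left(-2 + 2 \left(9 - 17\right)\right) \frac{1}{98440} = \left(-2 + 2 \left(-8\right)\right) \frac{1}{98440} = \left(-2 - 16\right) \frac{1}{98440} = \left(-18\right) \frac{1}{98440} = - \frac{9}{49220}$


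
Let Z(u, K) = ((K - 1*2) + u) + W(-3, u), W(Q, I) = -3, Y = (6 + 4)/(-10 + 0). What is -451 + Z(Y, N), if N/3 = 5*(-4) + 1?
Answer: -514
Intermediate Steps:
Y = -1 (Y = 10/(-10) = 10*(-1/10) = -1)
N = -57 (N = 3*(5*(-4) + 1) = 3*(-20 + 1) = 3*(-19) = -57)
Z(u, K) = -5 + K + u (Z(u, K) = ((K - 1*2) + u) - 3 = ((K - 2) + u) - 3 = ((-2 + K) + u) - 3 = (-2 + K + u) - 3 = -5 + K + u)
-451 + Z(Y, N) = -451 + (-5 - 57 - 1) = -451 - 63 = -514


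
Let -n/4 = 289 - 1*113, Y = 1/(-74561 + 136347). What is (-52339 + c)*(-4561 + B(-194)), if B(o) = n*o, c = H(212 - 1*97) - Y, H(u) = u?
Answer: -425974393260975/61786 ≈ -6.8944e+9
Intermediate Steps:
Y = 1/61786 ≈ 1.6185e-5
c = 7105389/61786 (c = (212 - 1*97) - 1*1/61786 = (212 - 97) - 1/61786 = 115 - 1/61786 = 7105389/61786 ≈ 115.00)
n = -704 (n = -4*(289 - 1*113) = -4*(289 - 113) = -4*176 = -704)
B(o) = -704*o
(-52339 + c)*(-4561 + B(-194)) = (-52339 + 7105389/61786)*(-4561 - 704*(-194)) = -3226712065*(-4561 + 136576)/61786 = -3226712065/61786*132015 = -425974393260975/61786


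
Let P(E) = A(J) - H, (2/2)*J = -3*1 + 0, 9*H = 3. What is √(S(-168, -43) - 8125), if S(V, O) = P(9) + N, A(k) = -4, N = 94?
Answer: I*√72318/3 ≈ 89.64*I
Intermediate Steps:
H = ⅓ (H = (⅑)*3 = ⅓ ≈ 0.33333)
J = -3 (J = -3*1 + 0 = -3 + 0 = -3)
P(E) = -13/3 (P(E) = -4 - 1*⅓ = -4 - ⅓ = -13/3)
S(V, O) = 269/3 (S(V, O) = -13/3 + 94 = 269/3)
√(S(-168, -43) - 8125) = √(269/3 - 8125) = √(-24106/3) = I*√72318/3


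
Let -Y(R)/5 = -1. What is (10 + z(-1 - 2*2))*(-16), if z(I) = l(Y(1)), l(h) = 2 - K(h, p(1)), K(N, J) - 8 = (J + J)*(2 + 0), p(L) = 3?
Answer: 128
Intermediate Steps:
K(N, J) = 8 + 4*J (K(N, J) = 8 + (J + J)*(2 + 0) = 8 + (2*J)*2 = 8 + 4*J)
Y(R) = 5 (Y(R) = -5*(-1) = 5)
l(h) = -18 (l(h) = 2 - (8 + 4*3) = 2 - (8 + 12) = 2 - 1*20 = 2 - 20 = -18)
z(I) = -18
(10 + z(-1 - 2*2))*(-16) = (10 - 18)*(-16) = -8*(-16) = 128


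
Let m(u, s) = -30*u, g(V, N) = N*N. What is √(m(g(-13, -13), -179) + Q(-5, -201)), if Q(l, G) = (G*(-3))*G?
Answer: 7*I*√2577 ≈ 355.35*I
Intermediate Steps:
g(V, N) = N²
Q(l, G) = -3*G² (Q(l, G) = (-3*G)*G = -3*G²)
√(m(g(-13, -13), -179) + Q(-5, -201)) = √(-30*(-13)² - 3*(-201)²) = √(-30*169 - 3*40401) = √(-5070 - 121203) = √(-126273) = 7*I*√2577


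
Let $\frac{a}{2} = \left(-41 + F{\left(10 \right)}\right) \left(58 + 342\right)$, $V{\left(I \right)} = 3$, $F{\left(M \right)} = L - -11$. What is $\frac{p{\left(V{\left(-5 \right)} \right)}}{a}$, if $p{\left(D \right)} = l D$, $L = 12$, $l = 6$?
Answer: $- \frac{1}{800} \approx -0.00125$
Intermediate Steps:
$F{\left(M \right)} = 23$ ($F{\left(M \right)} = 12 - -11 = 12 + 11 = 23$)
$a = -14400$ ($a = 2 \left(-41 + 23\right) \left(58 + 342\right) = 2 \left(\left(-18\right) 400\right) = 2 \left(-7200\right) = -14400$)
$p{\left(D \right)} = 6 D$
$\frac{p{\left(V{\left(-5 \right)} \right)}}{a} = \frac{6 \cdot 3}{-14400} = 18 \left(- \frac{1}{14400}\right) = - \frac{1}{800}$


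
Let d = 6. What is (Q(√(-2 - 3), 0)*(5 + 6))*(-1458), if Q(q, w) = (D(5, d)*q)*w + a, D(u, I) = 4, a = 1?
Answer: -16038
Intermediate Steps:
Q(q, w) = 1 + 4*q*w (Q(q, w) = (4*q)*w + 1 = 4*q*w + 1 = 1 + 4*q*w)
(Q(√(-2 - 3), 0)*(5 + 6))*(-1458) = ((1 + 4*√(-2 - 3)*0)*(5 + 6))*(-1458) = ((1 + 4*√(-5)*0)*11)*(-1458) = ((1 + 4*(I*√5)*0)*11)*(-1458) = ((1 + 0)*11)*(-1458) = (1*11)*(-1458) = 11*(-1458) = -16038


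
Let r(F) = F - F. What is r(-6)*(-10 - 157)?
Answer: 0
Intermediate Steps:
r(F) = 0
r(-6)*(-10 - 157) = 0*(-10 - 157) = 0*(-167) = 0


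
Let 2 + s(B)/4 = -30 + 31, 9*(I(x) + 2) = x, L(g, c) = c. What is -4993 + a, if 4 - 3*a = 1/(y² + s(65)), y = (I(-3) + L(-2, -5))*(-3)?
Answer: -7188001/1440 ≈ -4991.7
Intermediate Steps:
I(x) = -2 + x/9
y = 22 (y = ((-2 + (⅑)*(-3)) - 5)*(-3) = ((-2 - ⅓) - 5)*(-3) = (-7/3 - 5)*(-3) = -22/3*(-3) = 22)
s(B) = -4 (s(B) = -8 + 4*(-30 + 31) = -8 + 4*1 = -8 + 4 = -4)
a = 1919/1440 (a = 4/3 - 1/(3*(22² - 4)) = 4/3 - 1/(3*(484 - 4)) = 4/3 - ⅓/480 = 4/3 - ⅓*1/480 = 4/3 - 1/1440 = 1919/1440 ≈ 1.3326)
-4993 + a = -4993 + 1919/1440 = -7188001/1440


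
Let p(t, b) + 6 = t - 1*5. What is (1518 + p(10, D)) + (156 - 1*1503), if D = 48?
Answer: 170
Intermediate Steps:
p(t, b) = -11 + t (p(t, b) = -6 + (t - 1*5) = -6 + (t - 5) = -6 + (-5 + t) = -11 + t)
(1518 + p(10, D)) + (156 - 1*1503) = (1518 + (-11 + 10)) + (156 - 1*1503) = (1518 - 1) + (156 - 1503) = 1517 - 1347 = 170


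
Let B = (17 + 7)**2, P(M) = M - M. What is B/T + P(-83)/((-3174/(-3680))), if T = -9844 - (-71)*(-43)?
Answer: -64/1433 ≈ -0.044662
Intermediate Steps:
P(M) = 0
T = -12897 (T = -9844 - 1*3053 = -9844 - 3053 = -12897)
B = 576 (B = 24**2 = 576)
B/T + P(-83)/((-3174/(-3680))) = 576/(-12897) + 0/((-3174/(-3680))) = 576*(-1/12897) + 0/((-3174*(-1/3680))) = -64/1433 + 0/(69/80) = -64/1433 + 0*(80/69) = -64/1433 + 0 = -64/1433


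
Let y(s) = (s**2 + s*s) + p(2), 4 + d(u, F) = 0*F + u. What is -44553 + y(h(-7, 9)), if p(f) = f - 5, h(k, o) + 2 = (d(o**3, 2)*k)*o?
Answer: 4172732102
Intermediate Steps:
d(u, F) = -4 + u (d(u, F) = -4 + (0*F + u) = -4 + (0 + u) = -4 + u)
h(k, o) = -2 + k*o*(-4 + o**3) (h(k, o) = -2 + ((-4 + o**3)*k)*o = -2 + (k*(-4 + o**3))*o = -2 + k*o*(-4 + o**3))
p(f) = -5 + f
y(s) = -3 + 2*s**2 (y(s) = (s**2 + s*s) + (-5 + 2) = (s**2 + s**2) - 3 = 2*s**2 - 3 = -3 + 2*s**2)
-44553 + y(h(-7, 9)) = -44553 + (-3 + 2*(-2 - 7*9*(-4 + 9**3))**2) = -44553 + (-3 + 2*(-2 - 7*9*(-4 + 729))**2) = -44553 + (-3 + 2*(-2 - 7*9*725)**2) = -44553 + (-3 + 2*(-2 - 45675)**2) = -44553 + (-3 + 2*(-45677)**2) = -44553 + (-3 + 2*2086388329) = -44553 + (-3 + 4172776658) = -44553 + 4172776655 = 4172732102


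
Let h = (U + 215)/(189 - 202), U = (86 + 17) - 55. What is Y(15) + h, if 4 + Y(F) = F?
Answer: -120/13 ≈ -9.2308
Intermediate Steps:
U = 48 (U = 103 - 55 = 48)
Y(F) = -4 + F
h = -263/13 (h = (48 + 215)/(189 - 202) = 263/(-13) = 263*(-1/13) = -263/13 ≈ -20.231)
Y(15) + h = (-4 + 15) - 263/13 = 11 - 263/13 = -120/13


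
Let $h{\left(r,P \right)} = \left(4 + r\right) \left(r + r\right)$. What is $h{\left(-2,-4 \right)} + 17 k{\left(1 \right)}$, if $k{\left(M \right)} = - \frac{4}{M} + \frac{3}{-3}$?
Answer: $-93$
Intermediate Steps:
$k{\left(M \right)} = -1 - \frac{4}{M}$ ($k{\left(M \right)} = - \frac{4}{M} + 3 \left(- \frac{1}{3}\right) = - \frac{4}{M} - 1 = -1 - \frac{4}{M}$)
$h{\left(r,P \right)} = 2 r \left(4 + r\right)$ ($h{\left(r,P \right)} = \left(4 + r\right) 2 r = 2 r \left(4 + r\right)$)
$h{\left(-2,-4 \right)} + 17 k{\left(1 \right)} = 2 \left(-2\right) \left(4 - 2\right) + 17 \frac{-4 - 1}{1} = 2 \left(-2\right) 2 + 17 \cdot 1 \left(-4 - 1\right) = -8 + 17 \cdot 1 \left(-5\right) = -8 + 17 \left(-5\right) = -8 - 85 = -93$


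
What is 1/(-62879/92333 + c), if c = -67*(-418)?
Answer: 92333/2585815119 ≈ 3.5707e-5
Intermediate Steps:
c = 28006
1/(-62879/92333 + c) = 1/(-62879/92333 + 28006) = 1/(2585815119/92333) = 92333/2585815119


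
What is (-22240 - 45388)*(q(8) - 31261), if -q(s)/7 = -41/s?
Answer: 4223385507/2 ≈ 2.1117e+9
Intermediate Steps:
q(s) = 287/s (q(s) = -(-287)/s = 287/s)
(-22240 - 45388)*(q(8) - 31261) = (-22240 - 45388)*(287/8 - 31261) = -67628*(287*(⅛) - 31261) = -67628*(287/8 - 31261) = -67628*(-249801/8) = 4223385507/2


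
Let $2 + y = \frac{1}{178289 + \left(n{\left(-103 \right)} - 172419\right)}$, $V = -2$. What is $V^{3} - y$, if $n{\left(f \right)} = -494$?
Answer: $- \frac{32257}{5376} \approx -6.0002$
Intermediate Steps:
$y = - \frac{10751}{5376}$ ($y = -2 + \frac{1}{178289 - 172913} = -2 + \frac{1}{5376} = - \frac{10751}{5376} \approx -1.9998$)
$V^{3} - y = \left(-2\right)^{3} - - \frac{10751}{5376} = -8 + \frac{10751}{5376} = - \frac{32257}{5376}$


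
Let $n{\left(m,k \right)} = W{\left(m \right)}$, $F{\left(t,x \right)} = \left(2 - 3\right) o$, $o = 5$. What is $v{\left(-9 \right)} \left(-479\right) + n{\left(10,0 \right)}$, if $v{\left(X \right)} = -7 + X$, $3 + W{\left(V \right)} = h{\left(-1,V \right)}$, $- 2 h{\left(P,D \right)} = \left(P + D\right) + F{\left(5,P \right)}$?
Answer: $7659$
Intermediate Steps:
$F{\left(t,x \right)} = -5$ ($F{\left(t,x \right)} = \left(2 - 3\right) 5 = \left(-1\right) 5 = -5$)
$h{\left(P,D \right)} = \frac{5}{2} - \frac{D}{2} - \frac{P}{2}$ ($h{\left(P,D \right)} = - \frac{\left(P + D\right) - 5}{2} = - \frac{\left(D + P\right) - 5}{2} = - \frac{-5 + D + P}{2} = \frac{5}{2} - \frac{D}{2} - \frac{P}{2}$)
$W{\left(V \right)} = - \frac{V}{2}$ ($W{\left(V \right)} = -3 - \left(-3 + \frac{V}{2}\right) = - \frac{V}{2}$)
$n{\left(m,k \right)} = - \frac{m}{2}$
$v{\left(-9 \right)} \left(-479\right) + n{\left(10,0 \right)} = \left(-7 - 9\right) \left(-479\right) - 5 = \left(-16\right) \left(-479\right) - 5 = 7664 - 5 = 7659$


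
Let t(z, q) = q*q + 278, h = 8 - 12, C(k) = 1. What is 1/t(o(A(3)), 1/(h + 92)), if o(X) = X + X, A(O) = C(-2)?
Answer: 7744/2152833 ≈ 0.0035971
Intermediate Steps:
A(O) = 1
o(X) = 2*X
h = -4
t(z, q) = 278 + q² (t(z, q) = q² + 278 = 278 + q²)
1/t(o(A(3)), 1/(h + 92)) = 1/(278 + (1/(-4 + 92))²) = 1/(278 + (1/88)²) = 1/(278 + 1/7744) = 1/(2152833/7744) = 7744/2152833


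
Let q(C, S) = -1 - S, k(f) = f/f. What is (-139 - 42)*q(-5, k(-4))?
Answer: 362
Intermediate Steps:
k(f) = 1
(-139 - 42)*q(-5, k(-4)) = (-139 - 42)*(-1 - 1*1) = -181*(-1 - 1) = -181*(-2) = 362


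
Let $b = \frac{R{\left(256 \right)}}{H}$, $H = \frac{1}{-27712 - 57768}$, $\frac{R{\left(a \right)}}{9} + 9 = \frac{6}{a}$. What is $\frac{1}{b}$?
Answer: $\frac{16}{110493585} \approx 1.448 \cdot 10^{-7}$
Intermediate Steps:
$R{\left(a \right)} = -81 + \frac{54}{a}$ ($R{\left(a \right)} = -81 + 9 \frac{6}{a} = -81 + \frac{54}{a}$)
$H = - \frac{1}{85480}$ ($H = \frac{1}{-85480} = - \frac{1}{85480} \approx -1.1699 \cdot 10^{-5}$)
$b = \frac{110493585}{16}$ ($b = \frac{-81 + \frac{54}{256}}{- \frac{1}{85480}} = \left(-81 + 54 \cdot \frac{1}{256}\right) \left(-85480\right) = \left(-81 + \frac{27}{128}\right) \left(-85480\right) = \left(- \frac{10341}{128}\right) \left(-85480\right) = \frac{110493585}{16} \approx 6.9058 \cdot 10^{6}$)
$\frac{1}{b} = \frac{1}{\frac{110493585}{16}} = \frac{16}{110493585}$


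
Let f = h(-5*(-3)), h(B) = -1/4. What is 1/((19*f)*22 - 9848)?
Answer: -2/19905 ≈ -0.00010048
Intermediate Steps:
h(B) = -¼ (h(B) = -1*¼ = -¼)
f = -¼ ≈ -0.25000
1/((19*f)*22 - 9848) = 1/((19*(-¼))*22 - 9848) = 1/(-19/4*22 - 9848) = 1/(-209/2 - 9848) = 1/(-19905/2) = -2/19905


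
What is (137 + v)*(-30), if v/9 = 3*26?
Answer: -25170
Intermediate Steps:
v = 702 (v = 9*(3*26) = 9*78 = 702)
(137 + v)*(-30) = (137 + 702)*(-30) = 839*(-30) = -25170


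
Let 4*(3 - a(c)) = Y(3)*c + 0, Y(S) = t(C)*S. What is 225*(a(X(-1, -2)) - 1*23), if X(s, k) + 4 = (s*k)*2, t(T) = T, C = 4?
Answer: -4500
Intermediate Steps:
Y(S) = 4*S
X(s, k) = -4 + 2*k*s (X(s, k) = -4 + (s*k)*2 = -4 + (k*s)*2 = -4 + 2*k*s)
a(c) = 3 - 3*c (a(c) = 3 - ((4*3)*c + 0)/4 = 3 - (12*c + 0)/4 = 3 - 3*c)
225*(a(X(-1, -2)) - 1*23) = 225*((3 - 3*(-4 + 2*(-2)*(-1))) - 1*23) = 225*((3 - 3*(-4 + 4)) - 23) = 225*((3 - 3*0) - 23) = 225*((3 + 0) - 23) = 225*(3 - 23) = 225*(-20) = -4500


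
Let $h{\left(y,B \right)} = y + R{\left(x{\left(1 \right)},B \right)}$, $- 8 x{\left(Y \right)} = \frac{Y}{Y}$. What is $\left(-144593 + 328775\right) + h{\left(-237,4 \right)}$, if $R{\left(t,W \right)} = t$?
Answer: $\frac{1471559}{8} \approx 1.8395 \cdot 10^{5}$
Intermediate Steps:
$x{\left(Y \right)} = - \frac{1}{8}$ ($x{\left(Y \right)} = - \frac{Y \frac{1}{Y}}{8} = \left(- \frac{1}{8}\right) 1 = - \frac{1}{8}$)
$h{\left(y,B \right)} = - \frac{1}{8} + y$ ($h{\left(y,B \right)} = y - \frac{1}{8} = - \frac{1}{8} + y$)
$\left(-144593 + 328775\right) + h{\left(-237,4 \right)} = \left(-144593 + 328775\right) - \frac{1897}{8} = 184182 - \frac{1897}{8} = \frac{1471559}{8}$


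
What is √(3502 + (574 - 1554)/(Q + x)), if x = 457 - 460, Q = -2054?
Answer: √122478098/187 ≈ 59.182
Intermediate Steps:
x = -3
√(3502 + (574 - 1554)/(Q + x)) = √(3502 + (574 - 1554)/(-2054 - 3)) = √(3502 - 980/(-2057)) = √(3502 - 980*(-1/2057)) = √(3502 + 980/2057) = √(7204594/2057) = √122478098/187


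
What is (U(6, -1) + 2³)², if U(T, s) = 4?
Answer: 144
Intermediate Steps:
(U(6, -1) + 2³)² = (4 + 2³)² = (4 + 8)² = 12² = 144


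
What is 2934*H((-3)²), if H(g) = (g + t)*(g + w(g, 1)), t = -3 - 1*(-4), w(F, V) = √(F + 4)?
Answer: 264060 + 29340*√13 ≈ 3.6985e+5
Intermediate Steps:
w(F, V) = √(4 + F)
t = 1 (t = -3 + 4 = 1)
H(g) = (1 + g)*(g + √(4 + g)) (H(g) = (g + 1)*(g + √(4 + g)) = (1 + g)*(g + √(4 + g)))
2934*H((-3)²) = 2934*((-3)² + ((-3)²)² + √(4 + (-3)²) + (-3)²*√(4 + (-3)²)) = 2934*(9 + 9² + √(4 + 9) + 9*√(4 + 9)) = 2934*(9 + 81 + √13 + 9*√13) = 2934*(90 + 10*√13) = 264060 + 29340*√13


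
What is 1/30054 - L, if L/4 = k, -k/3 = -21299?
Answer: -7681441751/30054 ≈ -2.5559e+5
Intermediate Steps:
k = 63897 (k = -3*(-21299) = 63897)
L = 255588 (L = 4*63897 = 255588)
1/30054 - L = 1/30054 - 1*255588 = 1/30054 - 255588 = -7681441751/30054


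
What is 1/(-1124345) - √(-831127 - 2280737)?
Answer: -1/1124345 - 2*I*√777966 ≈ -8.8941e-7 - 1764.0*I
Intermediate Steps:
1/(-1124345) - √(-831127 - 2280737) = -1/1124345 - √(-3111864) = -1/1124345 - 2*I*√777966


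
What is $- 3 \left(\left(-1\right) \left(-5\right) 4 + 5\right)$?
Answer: $-75$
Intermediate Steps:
$- 3 \left(\left(-1\right) \left(-5\right) 4 + 5\right) = - 3 \left(5 \cdot 4 + 5\right) = - 3 \left(20 + 5\right) = \left(-3\right) 25 = -75$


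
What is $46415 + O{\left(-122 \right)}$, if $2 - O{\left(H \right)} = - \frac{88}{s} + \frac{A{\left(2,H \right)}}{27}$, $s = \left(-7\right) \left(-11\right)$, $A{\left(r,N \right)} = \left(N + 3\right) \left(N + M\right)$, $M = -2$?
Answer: $\frac{8669737}{189} \approx 45872.0$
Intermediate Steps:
$A{\left(r,N \right)} = \left(-2 + N\right) \left(3 + N\right)$ ($A{\left(r,N \right)} = \left(N + 3\right) \left(N - 2\right) = \left(3 + N\right) \left(-2 + N\right) = \left(-2 + N\right) \left(3 + N\right)$)
$s = 77$
$O{\left(H \right)} = \frac{212}{63} - \frac{H}{27} - \frac{H^{2}}{27}$ ($O{\left(H \right)} = 2 - \left(- \frac{88}{77} + \frac{-6 + H + H^{2}}{27}\right) = 2 - \left(\left(-88\right) \frac{1}{77} + \left(-6 + H + H^{2}\right) \frac{1}{27}\right) = 2 - \left(- \frac{8}{7} + \left(- \frac{2}{9} + \frac{H}{27} + \frac{H^{2}}{27}\right)\right) = 2 - \left(- \frac{86}{63} + \frac{H}{27} + \frac{H^{2}}{27}\right) = \frac{212}{63} - \frac{H}{27} - \frac{H^{2}}{27}$)
$46415 + O{\left(-122 \right)} = 46415 - \left(- \frac{1490}{189} + \frac{14884}{27}\right) = 46415 + \left(\frac{212}{63} + \frac{122}{27} - \frac{14884}{27}\right) = 46415 - \frac{102698}{189} = \frac{8669737}{189}$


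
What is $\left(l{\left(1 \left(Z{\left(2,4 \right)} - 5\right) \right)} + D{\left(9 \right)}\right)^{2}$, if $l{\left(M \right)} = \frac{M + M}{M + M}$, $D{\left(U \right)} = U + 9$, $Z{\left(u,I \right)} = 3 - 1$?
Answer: $361$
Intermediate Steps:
$Z{\left(u,I \right)} = 2$
$D{\left(U \right)} = 9 + U$
$l{\left(M \right)} = 1$ ($l{\left(M \right)} = \frac{2 M}{2 M} = 2 M \frac{1}{2 M} = 1$)
$\left(l{\left(1 \left(Z{\left(2,4 \right)} - 5\right) \right)} + D{\left(9 \right)}\right)^{2} = \left(1 + \left(9 + 9\right)\right)^{2} = \left(1 + 18\right)^{2} = 19^{2} = 361$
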